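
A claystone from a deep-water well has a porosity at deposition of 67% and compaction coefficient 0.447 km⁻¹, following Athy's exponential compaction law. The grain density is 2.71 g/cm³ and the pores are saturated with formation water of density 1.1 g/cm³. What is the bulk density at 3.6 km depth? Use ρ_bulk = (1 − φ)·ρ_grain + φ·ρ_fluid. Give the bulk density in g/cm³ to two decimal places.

2.49 g/cm³

Porosity at depth: φ = 0.67·exp(−0.447×3.6) = 0.67×0.2000 = 0.1340
Bulk density: ρ_b = (1−φ)ρ_g + φ·ρ_f = 0.8660×2.71 + 0.1340×1.1
       = 2.347 + 0.147 = 2.494 g/cm³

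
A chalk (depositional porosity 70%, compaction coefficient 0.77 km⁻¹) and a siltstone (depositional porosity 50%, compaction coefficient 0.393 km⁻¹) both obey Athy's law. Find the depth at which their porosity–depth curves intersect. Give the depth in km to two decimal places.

Set phi₀ₐ e^(−kₐZ) = phi₀ᵦ e^(−kᵦZ) ⇒ ln(phi₀ₐ/phi₀ᵦ) = (kₐ − kᵦ)·Z
Z = ln(0.7/0.5) / (0.77 − 0.393) = 0.3365 / 0.377 = 0.892 km

0.89 km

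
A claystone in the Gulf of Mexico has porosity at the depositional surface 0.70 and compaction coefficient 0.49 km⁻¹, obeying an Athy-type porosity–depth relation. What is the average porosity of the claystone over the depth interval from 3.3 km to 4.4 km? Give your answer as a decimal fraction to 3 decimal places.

⟨φ⟩ = (1/(d₂−d₁)) ∫ φ₀ e^(−cd) dd = φ₀·(e^(−c·d₁) − e^(−c·d₂)) / (c·(d₂−d₁))
e^(−0.49×3.3) = 0.1985; e^(−0.49×4.4) = 0.1158
⟨φ⟩ = 0.7 × (0.1985 − 0.1158) / (0.49 × 1.1) = 0.7 × 0.1534 = 0.1074

0.107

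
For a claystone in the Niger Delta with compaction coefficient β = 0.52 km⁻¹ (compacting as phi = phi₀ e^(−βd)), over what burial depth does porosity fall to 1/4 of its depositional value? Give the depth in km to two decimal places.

phi/phi₀ = 1/4 ⇒ exp(−β·d) = 1/4 ⇒ d = ln(4) / β
d = 1.3863 / 0.52 = 2.666 km

2.67 km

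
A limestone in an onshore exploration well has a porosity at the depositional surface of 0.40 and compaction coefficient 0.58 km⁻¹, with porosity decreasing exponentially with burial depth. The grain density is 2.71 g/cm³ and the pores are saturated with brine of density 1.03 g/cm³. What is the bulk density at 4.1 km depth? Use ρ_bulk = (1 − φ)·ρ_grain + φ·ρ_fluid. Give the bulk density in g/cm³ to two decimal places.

Porosity at depth: φ = 0.4·exp(−0.58×4.1) = 0.4×0.0927 = 0.0371
Bulk density: ρ_b = (1−φ)ρ_g + φ·ρ_f = 0.9629×2.71 + 0.0371×1.03
       = 2.609 + 0.038 = 2.648 g/cm³

2.65 g/cm³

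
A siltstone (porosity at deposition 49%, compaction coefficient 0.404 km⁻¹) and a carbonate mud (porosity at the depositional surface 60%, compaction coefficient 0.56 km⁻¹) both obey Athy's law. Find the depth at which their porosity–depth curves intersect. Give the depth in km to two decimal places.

Set φ₀ₐ e^(−cₐZ) = φ₀ᵦ e^(−cᵦZ) ⇒ ln(φ₀ₐ/φ₀ᵦ) = (cₐ − cᵦ)·Z
Z = ln(0.49/0.6) / (0.404 − 0.56) = -0.2025 / -0.156 = 1.298 km

1.30 km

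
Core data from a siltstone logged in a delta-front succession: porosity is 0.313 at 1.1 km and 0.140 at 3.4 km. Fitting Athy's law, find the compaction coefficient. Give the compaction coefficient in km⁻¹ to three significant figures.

0.350 km⁻¹

Athy: n(Z) = n₀ e^(−βZ) ⇒ n₁/n₂ = e^{β(Z₂−Z₁)} ⇒ β = ln(n₁/n₂)/(Z₂−Z₁)
β = ln(0.313/0.14) / (3.4 − 1.1) = ln(2.236) / 2.3 = 0.8046 / 2.3 = 0.3498 km⁻¹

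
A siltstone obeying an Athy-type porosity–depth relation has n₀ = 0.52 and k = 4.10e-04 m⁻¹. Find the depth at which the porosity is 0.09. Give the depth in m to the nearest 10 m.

Working in km (1 km = 1000 m; k in km⁻¹ = k in m⁻¹ × 1000):
Invert Athy's law: z = ln(n₀/n) / k
z = ln(0.52/0.09) / 0.41 = ln(5.778) / 0.41 = 1.7540 / 0.41 = 4.278 km

4280 m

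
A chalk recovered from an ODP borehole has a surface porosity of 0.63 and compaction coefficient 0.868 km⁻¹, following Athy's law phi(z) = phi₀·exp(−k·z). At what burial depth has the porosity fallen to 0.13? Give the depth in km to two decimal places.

1.82 km

Invert Athy's law: z = ln(phi₀/phi) / k
z = ln(0.63/0.13) / 0.868 = ln(4.846) / 0.868 = 1.5782 / 0.868 = 1.818 km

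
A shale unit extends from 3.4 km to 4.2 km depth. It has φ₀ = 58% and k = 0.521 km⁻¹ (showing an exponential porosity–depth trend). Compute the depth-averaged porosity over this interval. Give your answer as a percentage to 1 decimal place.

8.1%

⟨φ⟩ = (1/(Z₂−Z₁)) ∫ φ₀ e^(−kZ) dZ = φ₀·(e^(−k·Z₁) − e^(−k·Z₂)) / (k·(Z₂−Z₁))
e^(−0.521×3.4) = 0.1701; e^(−0.521×4.2) = 0.1121
⟨φ⟩ = 0.58 × (0.1701 − 0.1121) / (0.521 × 0.8) = 0.58 × 0.1391 = 0.0807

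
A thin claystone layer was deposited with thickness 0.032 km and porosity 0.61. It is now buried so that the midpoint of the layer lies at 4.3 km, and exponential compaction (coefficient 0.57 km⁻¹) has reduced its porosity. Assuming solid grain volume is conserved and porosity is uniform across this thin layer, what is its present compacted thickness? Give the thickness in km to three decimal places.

0.013 km

Porosity at 4.3 km: n = 0.61·exp(−0.57×4.3) = 0.0526
Solid-volume conservation: h(1−n) = h₀(1−n₀) ⇒ h = h₀·(1−n₀)/(1−n)
h = 0.032 × (1 − 0.61)/(1 − 0.0526) = 0.032 × 0.4116 = 0.0132 km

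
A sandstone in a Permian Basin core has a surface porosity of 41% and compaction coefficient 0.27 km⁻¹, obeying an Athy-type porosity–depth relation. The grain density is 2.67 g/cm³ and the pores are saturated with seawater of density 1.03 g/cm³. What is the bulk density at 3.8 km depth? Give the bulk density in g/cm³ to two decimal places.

Porosity at depth: φ = 0.41·exp(−0.27×3.8) = 0.41×0.3584 = 0.1470
Bulk density: ρ_b = (1−φ)ρ_g + φ·ρ_f = 0.8530×2.67 + 0.1470×1.03
       = 2.278 + 0.151 = 2.429 g/cm³

2.43 g/cm³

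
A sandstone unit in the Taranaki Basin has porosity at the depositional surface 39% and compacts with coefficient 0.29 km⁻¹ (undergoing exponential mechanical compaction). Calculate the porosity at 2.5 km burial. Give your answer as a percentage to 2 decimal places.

18.89%

φ = φ₀·exp(−k·d) = 0.39 × exp(−0.29 × 2.5) = 0.39 × exp(−0.725)
  = 0.39 × 0.4843 = 0.1889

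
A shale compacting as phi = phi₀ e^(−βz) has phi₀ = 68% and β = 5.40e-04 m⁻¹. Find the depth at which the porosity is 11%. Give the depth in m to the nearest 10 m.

3370 m

Working in km (1 km = 1000 m; β in km⁻¹ = β in m⁻¹ × 1000):
Invert Athy's law: z = ln(phi₀/phi) / β
z = ln(0.68/0.11) / 0.54 = ln(6.182) / 0.54 = 1.8216 / 0.54 = 3.373 km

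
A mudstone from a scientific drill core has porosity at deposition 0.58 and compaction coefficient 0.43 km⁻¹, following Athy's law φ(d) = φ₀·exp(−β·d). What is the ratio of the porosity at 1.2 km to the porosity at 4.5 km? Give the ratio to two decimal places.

φ(d₁)/φ(d₂) = e^(−β·d₁)/e^(−β·d₂) = e^{β(d₂−d₁)}
= exp(0.43 × 3.3) = exp(1.419) = 4.1330

4.13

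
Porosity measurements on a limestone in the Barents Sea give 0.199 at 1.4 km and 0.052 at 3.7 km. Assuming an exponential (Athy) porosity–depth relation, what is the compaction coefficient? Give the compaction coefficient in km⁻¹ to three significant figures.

Athy: φ(z) = φ₀ e^(−βz) ⇒ φ₁/φ₂ = e^{β(z₂−z₁)} ⇒ β = ln(φ₁/φ₂)/(z₂−z₁)
β = ln(0.199/0.052) / (3.7 − 1.4) = ln(3.827) / 2.3 = 1.3421 / 2.3 = 0.5835 km⁻¹

0.584 km⁻¹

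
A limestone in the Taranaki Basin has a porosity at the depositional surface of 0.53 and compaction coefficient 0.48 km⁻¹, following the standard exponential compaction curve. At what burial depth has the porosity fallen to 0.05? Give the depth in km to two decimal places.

Invert Athy's law: z = ln(n₀/n) / c
z = ln(0.53/0.05) / 0.48 = ln(10.6) / 0.48 = 2.3609 / 0.48 = 4.918 km

4.92 km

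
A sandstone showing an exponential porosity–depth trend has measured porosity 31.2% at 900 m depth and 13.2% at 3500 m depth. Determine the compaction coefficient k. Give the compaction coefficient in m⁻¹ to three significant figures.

Working in km (1 km = 1000 m; k in km⁻¹ = k in m⁻¹ × 1000):
Athy: phi(Z) = phi₀ e^(−kZ) ⇒ phi₁/phi₂ = e^{k(Z₂−Z₁)} ⇒ k = ln(phi₁/phi₂)/(Z₂−Z₁)
k = ln(0.312/0.132) / (3.5 − 0.9) = ln(2.364) / 2.6 = 0.8602 / 2.6 = 0.3308 km⁻¹

0.000331 m⁻¹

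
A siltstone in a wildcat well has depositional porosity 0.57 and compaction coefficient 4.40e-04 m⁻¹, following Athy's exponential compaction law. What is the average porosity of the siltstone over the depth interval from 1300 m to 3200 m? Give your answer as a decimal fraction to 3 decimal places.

0.218

Working in km (1 km = 1000 m; k in km⁻¹ = k in m⁻¹ × 1000):
⟨φ⟩ = (1/(Z₂−Z₁)) ∫ φ₀ e^(−kZ) dZ = φ₀·(e^(−k·Z₁) − e^(−k·Z₂)) / (k·(Z₂−Z₁))
e^(−0.44×1.3) = 0.5644; e^(−0.44×3.2) = 0.2446
⟨φ⟩ = 0.57 × (0.5644 − 0.2446) / (0.44 × 1.9) = 0.57 × 0.3825 = 0.2180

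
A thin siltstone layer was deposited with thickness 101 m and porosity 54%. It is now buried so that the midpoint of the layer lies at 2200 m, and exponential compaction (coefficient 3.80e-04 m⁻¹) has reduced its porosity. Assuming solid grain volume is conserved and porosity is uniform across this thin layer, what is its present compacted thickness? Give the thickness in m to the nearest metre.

61 m

Working in km (1 km = 1000 m; k in km⁻¹ = k in m⁻¹ × 1000):
Porosity at 2.2 km: φ = 0.54·exp(−0.38×2.2) = 0.2341
Solid-volume conservation: h(1−φ) = h₀(1−φ₀) ⇒ h = h₀·(1−φ₀)/(1−φ)
h = 0.101 × (1 − 0.54)/(1 − 0.2341) = 0.101 × 0.6006 = 0.0607 km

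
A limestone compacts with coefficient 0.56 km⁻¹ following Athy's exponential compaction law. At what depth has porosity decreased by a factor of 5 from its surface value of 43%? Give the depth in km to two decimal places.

n/n₀ = 1/5 ⇒ exp(−k·z) = 1/5 ⇒ z = ln(5) / k
z = 1.6094 / 0.56 = 2.874 km

2.87 km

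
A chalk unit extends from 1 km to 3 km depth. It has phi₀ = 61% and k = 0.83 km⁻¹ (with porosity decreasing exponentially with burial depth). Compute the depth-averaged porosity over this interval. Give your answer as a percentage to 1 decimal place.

⟨phi⟩ = (1/(d₂−d₁)) ∫ phi₀ e^(−kd) dd = phi₀·(e^(−k·d₁) − e^(−k·d₂)) / (k·(d₂−d₁))
e^(−0.83×1) = 0.4360; e^(−0.83×3) = 0.0829
⟨phi⟩ = 0.61 × (0.4360 − 0.0829) / (0.83 × 2) = 0.61 × 0.2127 = 0.1298

13.0%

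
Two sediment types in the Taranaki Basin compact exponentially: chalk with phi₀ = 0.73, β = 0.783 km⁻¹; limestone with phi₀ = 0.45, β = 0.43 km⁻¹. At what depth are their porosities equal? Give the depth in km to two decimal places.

1.37 km

Set phi₀ₐ e^(−βₐz) = phi₀ᵦ e^(−βᵦz) ⇒ ln(phi₀ₐ/phi₀ᵦ) = (βₐ − βᵦ)·z
z = ln(0.73/0.45) / (0.783 − 0.43) = 0.4838 / 0.353 = 1.371 km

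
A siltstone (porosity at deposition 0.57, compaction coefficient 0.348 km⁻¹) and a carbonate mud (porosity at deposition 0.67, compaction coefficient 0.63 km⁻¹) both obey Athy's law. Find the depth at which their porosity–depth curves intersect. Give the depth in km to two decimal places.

Set phi₀ₐ e^(−βₐd) = phi₀ᵦ e^(−βᵦd) ⇒ ln(phi₀ₐ/phi₀ᵦ) = (βₐ − βᵦ)·d
d = ln(0.57/0.67) / (0.348 − 0.63) = -0.1616 / -0.282 = 0.573 km

0.57 km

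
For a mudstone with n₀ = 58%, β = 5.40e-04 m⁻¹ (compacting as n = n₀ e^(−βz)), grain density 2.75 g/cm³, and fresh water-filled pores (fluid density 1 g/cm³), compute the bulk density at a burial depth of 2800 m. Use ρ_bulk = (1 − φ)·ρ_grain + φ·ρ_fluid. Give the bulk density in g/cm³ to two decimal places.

Working in km (1 km = 1000 m; β in km⁻¹ = β in m⁻¹ × 1000):
Porosity at depth: n = 0.58·exp(−0.54×2.8) = 0.58×0.2205 = 0.1279
Bulk density: ρ_b = (1−n)ρ_g + n·ρ_f = 0.8721×2.75 + 0.1279×1
       = 2.398 + 0.128 = 2.526 g/cm³

2.53 g/cm³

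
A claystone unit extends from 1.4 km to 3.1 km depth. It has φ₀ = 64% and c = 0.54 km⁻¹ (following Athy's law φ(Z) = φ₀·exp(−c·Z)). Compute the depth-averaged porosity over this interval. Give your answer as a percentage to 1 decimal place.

19.7%

⟨φ⟩ = (1/(Z₂−Z₁)) ∫ φ₀ e^(−cZ) dZ = φ₀·(e^(−c·Z₁) − e^(−c·Z₂)) / (c·(Z₂−Z₁))
e^(−0.54×1.4) = 0.4695; e^(−0.54×3.1) = 0.1875
⟨φ⟩ = 0.64 × (0.4695 − 0.1875) / (0.54 × 1.7) = 0.64 × 0.3072 = 0.1966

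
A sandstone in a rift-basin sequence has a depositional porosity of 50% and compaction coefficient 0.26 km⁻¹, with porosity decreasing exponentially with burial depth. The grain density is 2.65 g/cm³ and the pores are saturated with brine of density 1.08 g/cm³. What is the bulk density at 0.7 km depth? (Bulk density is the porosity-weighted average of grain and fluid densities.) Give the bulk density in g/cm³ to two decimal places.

2.00 g/cm³

Porosity at depth: phi = 0.5·exp(−0.26×0.7) = 0.5×0.8336 = 0.4168
Bulk density: ρ_b = (1−phi)ρ_g + phi·ρ_f = 0.5832×2.65 + 0.4168×1.08
       = 1.545 + 0.450 = 1.996 g/cm³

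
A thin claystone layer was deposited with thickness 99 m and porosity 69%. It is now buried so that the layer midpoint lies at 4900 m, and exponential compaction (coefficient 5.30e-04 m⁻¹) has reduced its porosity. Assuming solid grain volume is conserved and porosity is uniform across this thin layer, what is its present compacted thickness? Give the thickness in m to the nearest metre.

Working in km (1 km = 1000 m; β in km⁻¹ = β in m⁻¹ × 1000):
Porosity at 4.9 km: n = 0.69·exp(−0.53×4.9) = 0.0514
Solid-volume conservation: h(1−n) = h₀(1−n₀) ⇒ h = h₀·(1−n₀)/(1−n)
h = 0.099 × (1 − 0.69)/(1 − 0.0514) = 0.099 × 0.3268 = 0.0324 km

32 m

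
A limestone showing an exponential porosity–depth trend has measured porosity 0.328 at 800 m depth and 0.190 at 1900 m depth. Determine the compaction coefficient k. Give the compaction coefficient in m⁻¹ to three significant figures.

Working in km (1 km = 1000 m; k in km⁻¹ = k in m⁻¹ × 1000):
Athy: φ(Z) = φ₀ e^(−kZ) ⇒ φ₁/φ₂ = e^{k(Z₂−Z₁)} ⇒ k = ln(φ₁/φ₂)/(Z₂−Z₁)
k = ln(0.328/0.19) / (1.9 − 0.8) = ln(1.726) / 1.1 = 0.5460 / 1.1 = 0.4964 km⁻¹

0.000496 m⁻¹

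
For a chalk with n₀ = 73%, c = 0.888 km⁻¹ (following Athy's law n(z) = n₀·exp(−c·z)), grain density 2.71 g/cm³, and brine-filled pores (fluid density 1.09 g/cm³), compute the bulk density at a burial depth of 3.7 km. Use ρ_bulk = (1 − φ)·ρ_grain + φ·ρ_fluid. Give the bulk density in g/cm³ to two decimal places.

2.67 g/cm³

Porosity at depth: n = 0.73·exp(−0.888×3.7) = 0.73×0.0374 = 0.0273
Bulk density: ρ_b = (1−n)ρ_g + n·ρ_f = 0.9727×2.71 + 0.0273×1.09
       = 2.636 + 0.030 = 2.666 g/cm³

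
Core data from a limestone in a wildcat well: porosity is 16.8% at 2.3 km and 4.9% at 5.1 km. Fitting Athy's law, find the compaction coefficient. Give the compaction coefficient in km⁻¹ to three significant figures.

Athy: φ(Z) = φ₀ e^(−kZ) ⇒ φ₁/φ₂ = e^{k(Z₂−Z₁)} ⇒ k = ln(φ₁/φ₂)/(Z₂−Z₁)
k = ln(0.168/0.049) / (5.1 − 2.3) = ln(3.429) / 2.8 = 1.2321 / 2.8 = 0.4401 km⁻¹

0.440 km⁻¹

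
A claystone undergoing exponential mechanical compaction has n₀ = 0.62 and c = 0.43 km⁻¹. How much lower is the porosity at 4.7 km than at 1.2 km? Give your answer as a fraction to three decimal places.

0.288

n(1.2) = 0.62·e^(−0.43×1.2) = 0.3701
n(4.7) = 0.62·e^(−0.43×4.7) = 0.0822
Δn = 0.3701 − 0.0822 = 0.2879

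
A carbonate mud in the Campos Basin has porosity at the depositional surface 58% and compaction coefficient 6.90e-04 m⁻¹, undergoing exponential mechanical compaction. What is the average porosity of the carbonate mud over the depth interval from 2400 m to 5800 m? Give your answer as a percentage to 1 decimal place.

4.3%

Working in km (1 km = 1000 m; β in km⁻¹ = β in m⁻¹ × 1000):
⟨n⟩ = (1/(d₂−d₁)) ∫ n₀ e^(−βd) dd = n₀·(e^(−β·d₁) − e^(−β·d₂)) / (β·(d₂−d₁))
e^(−0.69×2.4) = 0.1909; e^(−0.69×5.8) = 0.0183
⟨n⟩ = 0.58 × (0.1909 − 0.0183) / (0.69 × 3.4) = 0.58 × 0.0736 = 0.0427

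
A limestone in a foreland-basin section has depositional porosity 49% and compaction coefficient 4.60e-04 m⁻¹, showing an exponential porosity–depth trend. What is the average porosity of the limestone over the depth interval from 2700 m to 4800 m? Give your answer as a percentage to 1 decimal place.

9.1%

Working in km (1 km = 1000 m; c in km⁻¹ = c in m⁻¹ × 1000):
⟨phi⟩ = (1/(Z₂−Z₁)) ∫ phi₀ e^(−cZ) dZ = phi₀·(e^(−c·Z₁) − e^(−c·Z₂)) / (c·(Z₂−Z₁))
e^(−0.46×2.7) = 0.2888; e^(−0.46×4.8) = 0.1099
⟨phi⟩ = 0.49 × (0.2888 − 0.1099) / (0.46 × 2.1) = 0.49 × 0.1852 = 0.0907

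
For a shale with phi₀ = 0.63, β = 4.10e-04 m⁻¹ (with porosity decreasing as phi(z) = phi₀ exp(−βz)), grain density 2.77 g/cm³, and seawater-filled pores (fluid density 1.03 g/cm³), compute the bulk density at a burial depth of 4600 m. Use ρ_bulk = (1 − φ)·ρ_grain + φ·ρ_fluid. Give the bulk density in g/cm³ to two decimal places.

Working in km (1 km = 1000 m; β in km⁻¹ = β in m⁻¹ × 1000):
Porosity at depth: phi = 0.63·exp(−0.41×4.6) = 0.63×0.1517 = 0.0956
Bulk density: ρ_b = (1−phi)ρ_g + phi·ρ_f = 0.9044×2.77 + 0.0956×1.03
       = 2.505 + 0.098 = 2.604 g/cm³

2.60 g/cm³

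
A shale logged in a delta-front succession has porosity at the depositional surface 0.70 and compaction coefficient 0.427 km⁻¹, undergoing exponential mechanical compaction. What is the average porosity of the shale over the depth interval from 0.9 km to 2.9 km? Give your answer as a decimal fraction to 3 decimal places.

0.321

⟨phi⟩ = (1/(d₂−d₁)) ∫ phi₀ e^(−cd) dd = phi₀·(e^(−c·d₁) − e^(−c·d₂)) / (c·(d₂−d₁))
e^(−0.427×0.9) = 0.6809; e^(−0.427×2.9) = 0.2899
⟨phi⟩ = 0.7 × (0.6809 − 0.2899) / (0.427 × 2) = 0.7 × 0.4579 = 0.3205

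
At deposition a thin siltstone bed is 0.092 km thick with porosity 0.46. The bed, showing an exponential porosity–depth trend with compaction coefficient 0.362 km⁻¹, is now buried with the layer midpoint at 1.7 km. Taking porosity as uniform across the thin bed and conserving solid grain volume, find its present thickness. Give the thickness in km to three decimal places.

0.066 km

Porosity at 1.7 km: phi = 0.46·exp(−0.362×1.7) = 0.2486
Solid-volume conservation: h(1−phi) = h₀(1−phi₀) ⇒ h = h₀·(1−phi₀)/(1−phi)
h = 0.092 × (1 − 0.46)/(1 − 0.2486) = 0.092 × 0.7187 = 0.0661 km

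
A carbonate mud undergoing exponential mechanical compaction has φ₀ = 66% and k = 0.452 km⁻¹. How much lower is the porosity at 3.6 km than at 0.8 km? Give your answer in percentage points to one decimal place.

φ(0.8) = 0.66·e^(−0.452×0.8) = 0.4597
φ(3.6) = 0.66·e^(−0.452×3.6) = 0.1297
Δφ = 0.4597 − 0.1297 = 0.3301

33.0 percentage points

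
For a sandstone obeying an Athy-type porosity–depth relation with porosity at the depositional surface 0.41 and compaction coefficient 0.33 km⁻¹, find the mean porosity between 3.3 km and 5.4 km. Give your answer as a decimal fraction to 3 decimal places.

⟨phi⟩ = (1/(z₂−z₁)) ∫ phi₀ e^(−cz) dz = phi₀·(e^(−c·z₁) − e^(−c·z₂)) / (c·(z₂−z₁))
e^(−0.33×3.3) = 0.3366; e^(−0.33×5.4) = 0.1683
⟨phi⟩ = 0.41 × (0.3366 − 0.1683) / (0.33 × 2.1) = 0.41 × 0.2428 = 0.0995

0.100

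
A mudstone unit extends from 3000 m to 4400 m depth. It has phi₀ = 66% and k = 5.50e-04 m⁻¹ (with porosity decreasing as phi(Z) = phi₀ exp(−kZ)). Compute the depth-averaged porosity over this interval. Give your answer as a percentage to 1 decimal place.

Working in km (1 km = 1000 m; k in km⁻¹ = k in m⁻¹ × 1000):
⟨phi⟩ = (1/(Z₂−Z₁)) ∫ phi₀ e^(−kZ) dZ = phi₀·(e^(−k·Z₁) − e^(−k·Z₂)) / (k·(Z₂−Z₁))
e^(−0.55×3) = 0.1920; e^(−0.55×4.4) = 0.0889
⟨phi⟩ = 0.66 × (0.1920 − 0.0889) / (0.55 × 1.4) = 0.66 × 0.1339 = 0.0884

8.8%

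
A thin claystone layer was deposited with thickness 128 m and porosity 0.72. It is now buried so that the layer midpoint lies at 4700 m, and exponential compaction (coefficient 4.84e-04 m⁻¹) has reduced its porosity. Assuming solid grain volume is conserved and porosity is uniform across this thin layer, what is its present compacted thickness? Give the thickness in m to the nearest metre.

39 m

Working in km (1 km = 1000 m; k in km⁻¹ = k in m⁻¹ × 1000):
Porosity at 4.7 km: φ = 0.72·exp(−0.484×4.7) = 0.0740
Solid-volume conservation: h(1−φ) = h₀(1−φ₀) ⇒ h = h₀·(1−φ₀)/(1−φ)
h = 0.128 × (1 − 0.72)/(1 − 0.0740) = 0.128 × 0.3024 = 0.0387 km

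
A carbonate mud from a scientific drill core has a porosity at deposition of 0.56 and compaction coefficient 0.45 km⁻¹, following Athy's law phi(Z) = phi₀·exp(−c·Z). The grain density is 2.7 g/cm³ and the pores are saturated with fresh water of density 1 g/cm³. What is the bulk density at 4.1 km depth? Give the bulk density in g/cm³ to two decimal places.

2.55 g/cm³

Porosity at depth: phi = 0.56·exp(−0.45×4.1) = 0.56×0.1580 = 0.0885
Bulk density: ρ_b = (1−phi)ρ_g + phi·ρ_f = 0.9115×2.7 + 0.0885×1
       = 2.461 + 0.088 = 2.550 g/cm³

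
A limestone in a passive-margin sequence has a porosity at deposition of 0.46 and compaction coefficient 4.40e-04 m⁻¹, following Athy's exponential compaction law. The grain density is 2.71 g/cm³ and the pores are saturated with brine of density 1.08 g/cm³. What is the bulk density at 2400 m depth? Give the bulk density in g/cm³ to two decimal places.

Working in km (1 km = 1000 m; k in km⁻¹ = k in m⁻¹ × 1000):
Porosity at depth: n = 0.46·exp(−0.44×2.4) = 0.46×0.3478 = 0.1600
Bulk density: ρ_b = (1−n)ρ_g + n·ρ_f = 0.8400×2.71 + 0.1600×1.08
       = 2.276 + 0.173 = 2.449 g/cm³

2.45 g/cm³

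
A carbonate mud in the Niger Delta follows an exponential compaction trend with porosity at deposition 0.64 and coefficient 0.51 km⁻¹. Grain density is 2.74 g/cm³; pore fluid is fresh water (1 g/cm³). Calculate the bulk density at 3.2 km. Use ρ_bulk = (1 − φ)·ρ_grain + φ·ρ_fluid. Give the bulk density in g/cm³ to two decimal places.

Porosity at depth: phi = 0.64·exp(−0.51×3.2) = 0.64×0.1955 = 0.1251
Bulk density: ρ_b = (1−phi)ρ_g + phi·ρ_f = 0.8749×2.74 + 0.1251×1
       = 2.397 + 0.125 = 2.522 g/cm³

2.52 g/cm³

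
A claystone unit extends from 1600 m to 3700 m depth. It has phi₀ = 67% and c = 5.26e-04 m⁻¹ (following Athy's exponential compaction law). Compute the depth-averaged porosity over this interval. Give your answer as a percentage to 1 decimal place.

Working in km (1 km = 1000 m; c in km⁻¹ = c in m⁻¹ × 1000):
⟨phi⟩ = (1/(d₂−d₁)) ∫ phi₀ e^(−cd) dd = phi₀·(e^(−c·d₁) − e^(−c·d₂)) / (c·(d₂−d₁))
e^(−0.526×1.6) = 0.4310; e^(−0.526×3.7) = 0.1428
⟨phi⟩ = 0.67 × (0.4310 − 0.1428) / (0.526 × 2.1) = 0.67 × 0.2609 = 0.1748

17.5%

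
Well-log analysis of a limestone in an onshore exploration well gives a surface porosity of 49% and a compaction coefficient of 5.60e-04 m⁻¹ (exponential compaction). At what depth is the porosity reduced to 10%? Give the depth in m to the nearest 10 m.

2840 m

Working in km (1 km = 1000 m; k in km⁻¹ = k in m⁻¹ × 1000):
Invert Athy's law: Z = ln(n₀/n) / k
Z = ln(0.49/0.1) / 0.56 = ln(4.9) / 0.56 = 1.5892 / 0.56 = 2.838 km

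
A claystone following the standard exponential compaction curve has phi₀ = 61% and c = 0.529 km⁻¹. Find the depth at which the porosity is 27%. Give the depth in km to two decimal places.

1.54 km

Invert Athy's law: Z = ln(phi₀/phi) / c
Z = ln(0.61/0.27) / 0.529 = ln(2.259) / 0.529 = 0.8150 / 0.529 = 1.541 km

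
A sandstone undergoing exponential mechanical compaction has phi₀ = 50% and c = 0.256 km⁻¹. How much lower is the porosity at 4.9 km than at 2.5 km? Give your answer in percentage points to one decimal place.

phi(2.5) = 0.5·e^(−0.256×2.5) = 0.2636
phi(4.9) = 0.5·e^(−0.256×4.9) = 0.1426
Δphi = 0.2636 − 0.1426 = 0.1210

12.1 percentage points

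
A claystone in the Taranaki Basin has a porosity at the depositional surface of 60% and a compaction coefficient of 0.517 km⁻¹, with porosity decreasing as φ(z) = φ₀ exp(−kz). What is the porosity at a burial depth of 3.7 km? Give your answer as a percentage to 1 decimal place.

8.9%

φ = φ₀·exp(−k·z) = 0.6 × exp(−0.517 × 3.7) = 0.6 × exp(−1.913)
  = 0.6 × 0.1477 = 0.0886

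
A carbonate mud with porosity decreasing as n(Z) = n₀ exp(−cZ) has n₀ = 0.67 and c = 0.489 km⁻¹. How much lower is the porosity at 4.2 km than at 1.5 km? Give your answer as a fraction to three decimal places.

0.236

n(1.5) = 0.67·e^(−0.489×1.5) = 0.3218
n(4.2) = 0.67·e^(−0.489×4.2) = 0.0859
Δn = 0.3218 − 0.0859 = 0.2358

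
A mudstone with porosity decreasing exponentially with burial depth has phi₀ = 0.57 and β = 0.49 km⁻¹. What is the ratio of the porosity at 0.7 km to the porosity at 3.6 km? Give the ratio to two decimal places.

phi(z₁)/phi(z₂) = e^(−β·z₁)/e^(−β·z₂) = e^{β(z₂−z₁)}
= exp(0.49 × 2.9) = exp(1.421) = 4.1413

4.14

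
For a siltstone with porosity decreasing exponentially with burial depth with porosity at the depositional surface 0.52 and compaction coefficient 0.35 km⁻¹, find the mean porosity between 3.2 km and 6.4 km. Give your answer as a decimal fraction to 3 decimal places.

⟨phi⟩ = (1/(d₂−d₁)) ∫ phi₀ e^(−kd) dd = phi₀·(e^(−k·d₁) − e^(−k·d₂)) / (k·(d₂−d₁))
e^(−0.35×3.2) = 0.3263; e^(−0.35×6.4) = 0.1065
⟨phi⟩ = 0.52 × (0.3263 − 0.1065) / (0.35 × 3.2) = 0.52 × 0.1963 = 0.1021

0.102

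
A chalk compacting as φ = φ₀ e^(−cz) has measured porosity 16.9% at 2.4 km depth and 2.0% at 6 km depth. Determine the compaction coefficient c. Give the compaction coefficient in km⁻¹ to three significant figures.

Athy: φ(z) = φ₀ e^(−cz) ⇒ φ₁/φ₂ = e^{c(z₂−z₁)} ⇒ c = ln(φ₁/φ₂)/(z₂−z₁)
c = ln(0.169/0.02) / (6 − 2.4) = ln(8.45) / 3.6 = 2.1342 / 3.6 = 0.5928 km⁻¹

0.593 km⁻¹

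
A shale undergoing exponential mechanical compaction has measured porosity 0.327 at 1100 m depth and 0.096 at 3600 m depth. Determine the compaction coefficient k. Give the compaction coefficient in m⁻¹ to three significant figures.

0.000490 m⁻¹

Working in km (1 km = 1000 m; k in km⁻¹ = k in m⁻¹ × 1000):
Athy: n(d) = n₀ e^(−kd) ⇒ n₁/n₂ = e^{k(d₂−d₁)} ⇒ k = ln(n₁/n₂)/(d₂−d₁)
k = ln(0.327/0.096) / (3.6 − 1.1) = ln(3.406) / 2.5 = 1.2256 / 2.5 = 0.4902 km⁻¹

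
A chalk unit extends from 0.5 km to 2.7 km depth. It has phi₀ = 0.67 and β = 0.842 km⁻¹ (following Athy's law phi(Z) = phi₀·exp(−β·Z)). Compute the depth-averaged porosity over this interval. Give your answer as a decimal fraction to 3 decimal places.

⟨phi⟩ = (1/(Z₂−Z₁)) ∫ phi₀ e^(−βZ) dZ = phi₀·(e^(−β·Z₁) − e^(−β·Z₂)) / (β·(Z₂−Z₁))
e^(−0.842×0.5) = 0.6564; e^(−0.842×2.7) = 0.1030
⟨phi⟩ = 0.67 × (0.6564 − 0.1030) / (0.842 × 2.2) = 0.67 × 0.2988 = 0.2002

0.200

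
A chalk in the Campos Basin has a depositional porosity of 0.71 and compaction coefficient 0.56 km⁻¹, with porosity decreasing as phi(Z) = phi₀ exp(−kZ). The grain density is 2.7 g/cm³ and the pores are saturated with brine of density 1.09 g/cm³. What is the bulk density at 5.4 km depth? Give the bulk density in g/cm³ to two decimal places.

2.64 g/cm³

Porosity at depth: phi = 0.71·exp(−0.56×5.4) = 0.71×0.0486 = 0.0345
Bulk density: ρ_b = (1−phi)ρ_g + phi·ρ_f = 0.9655×2.7 + 0.0345×1.09
       = 2.607 + 0.038 = 2.644 g/cm³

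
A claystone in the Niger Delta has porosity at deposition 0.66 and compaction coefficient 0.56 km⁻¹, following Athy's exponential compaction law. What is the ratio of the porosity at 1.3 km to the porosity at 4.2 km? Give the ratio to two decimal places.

n(z₁)/n(z₂) = e^(−k·z₁)/e^(−k·z₂) = e^{k(z₂−z₁)}
= exp(0.56 × 2.9) = exp(1.624) = 5.0733

5.07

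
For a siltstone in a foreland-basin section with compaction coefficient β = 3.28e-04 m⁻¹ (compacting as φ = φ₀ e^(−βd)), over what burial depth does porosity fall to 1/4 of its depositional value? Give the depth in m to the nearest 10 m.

4230 m

Working in km (1 km = 1000 m; β in km⁻¹ = β in m⁻¹ × 1000):
φ/φ₀ = 1/4 ⇒ exp(−β·d) = 1/4 ⇒ d = ln(4) / β
d = 1.3863 / 0.328 = 4.227 km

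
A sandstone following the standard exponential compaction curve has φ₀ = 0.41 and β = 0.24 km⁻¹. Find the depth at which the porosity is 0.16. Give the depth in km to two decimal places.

Invert Athy's law: d = ln(φ₀/φ) / β
d = ln(0.41/0.16) / 0.24 = ln(2.562) / 0.24 = 0.9410 / 0.24 = 3.921 km

3.92 km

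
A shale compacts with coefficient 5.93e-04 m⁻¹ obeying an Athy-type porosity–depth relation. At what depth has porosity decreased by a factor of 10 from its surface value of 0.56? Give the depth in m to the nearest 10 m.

Working in km (1 km = 1000 m; k in km⁻¹ = k in m⁻¹ × 1000):
φ/φ₀ = 1/10 ⇒ exp(−k·d) = 1/10 ⇒ d = ln(10) / k
d = 2.3026 / 0.593 = 3.883 km

3880 m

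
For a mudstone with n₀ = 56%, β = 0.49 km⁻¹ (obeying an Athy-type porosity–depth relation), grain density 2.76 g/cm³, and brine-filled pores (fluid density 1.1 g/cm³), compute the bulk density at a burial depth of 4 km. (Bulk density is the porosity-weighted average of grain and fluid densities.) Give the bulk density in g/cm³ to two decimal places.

Porosity at depth: n = 0.56·exp(−0.49×4) = 0.56×0.1409 = 0.0789
Bulk density: ρ_b = (1−n)ρ_g + n·ρ_f = 0.9211×2.76 + 0.0789×1.1
       = 2.542 + 0.087 = 2.629 g/cm³

2.63 g/cm³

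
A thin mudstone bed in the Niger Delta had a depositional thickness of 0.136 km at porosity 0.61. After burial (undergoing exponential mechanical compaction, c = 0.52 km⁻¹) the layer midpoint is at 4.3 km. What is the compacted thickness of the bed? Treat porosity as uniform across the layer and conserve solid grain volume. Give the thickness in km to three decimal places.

0.057 km

Porosity at 4.3 km: n = 0.61·exp(−0.52×4.3) = 0.0652
Solid-volume conservation: h(1−n) = h₀(1−n₀) ⇒ h = h₀·(1−n₀)/(1−n)
h = 0.136 × (1 − 0.61)/(1 − 0.0652) = 0.136 × 0.4172 = 0.0567 km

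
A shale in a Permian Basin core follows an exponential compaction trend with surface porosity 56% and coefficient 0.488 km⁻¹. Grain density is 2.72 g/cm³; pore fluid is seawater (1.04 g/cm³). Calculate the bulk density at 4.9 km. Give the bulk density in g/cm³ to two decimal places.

Porosity at depth: φ = 0.56·exp(−0.488×4.9) = 0.56×0.0915 = 0.0513
Bulk density: ρ_b = (1−φ)ρ_g + φ·ρ_f = 0.9487×2.72 + 0.0513×1.04
       = 2.581 + 0.053 = 2.634 g/cm³

2.63 g/cm³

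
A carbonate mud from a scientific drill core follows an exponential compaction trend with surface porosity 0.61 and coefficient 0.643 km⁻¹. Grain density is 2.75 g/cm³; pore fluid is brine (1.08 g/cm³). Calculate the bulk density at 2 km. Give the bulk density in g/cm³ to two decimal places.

2.47 g/cm³

Porosity at depth: φ = 0.61·exp(−0.643×2) = 0.61×0.2764 = 0.1686
Bulk density: ρ_b = (1−φ)ρ_g + φ·ρ_f = 0.8314×2.75 + 0.1686×1.08
       = 2.286 + 0.182 = 2.468 g/cm³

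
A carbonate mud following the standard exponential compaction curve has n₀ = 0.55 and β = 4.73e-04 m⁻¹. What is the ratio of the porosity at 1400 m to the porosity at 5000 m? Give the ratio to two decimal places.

5.49

Working in km (1 km = 1000 m; β in km⁻¹ = β in m⁻¹ × 1000):
n(Z₁)/n(Z₂) = e^(−β·Z₁)/e^(−β·Z₂) = e^{β(Z₂−Z₁)}
= exp(0.473 × 3.6) = exp(1.703) = 5.4893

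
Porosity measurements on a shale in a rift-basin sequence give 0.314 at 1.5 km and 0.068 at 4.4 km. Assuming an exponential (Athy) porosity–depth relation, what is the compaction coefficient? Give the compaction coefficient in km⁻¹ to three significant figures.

Athy: n(d) = n₀ e^(−cd) ⇒ n₁/n₂ = e^{c(d₂−d₁)} ⇒ c = ln(n₁/n₂)/(d₂−d₁)
c = ln(0.314/0.068) / (4.4 − 1.5) = ln(4.618) / 2.9 = 1.5299 / 2.9 = 0.5275 km⁻¹

0.528 km⁻¹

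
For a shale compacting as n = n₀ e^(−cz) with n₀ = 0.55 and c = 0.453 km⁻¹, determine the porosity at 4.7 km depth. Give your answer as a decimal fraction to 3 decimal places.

0.065

n = n₀·exp(−c·z) = 0.55 × exp(−0.453 × 4.7) = 0.55 × exp(−2.129)
  = 0.55 × 0.1189 = 0.0654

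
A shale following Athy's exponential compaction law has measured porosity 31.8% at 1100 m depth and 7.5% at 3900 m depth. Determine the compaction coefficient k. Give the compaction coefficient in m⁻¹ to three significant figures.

0.000516 m⁻¹

Working in km (1 km = 1000 m; k in km⁻¹ = k in m⁻¹ × 1000):
Athy: φ(Z) = φ₀ e^(−kZ) ⇒ φ₁/φ₂ = e^{k(Z₂−Z₁)} ⇒ k = ln(φ₁/φ₂)/(Z₂−Z₁)
k = ln(0.318/0.075) / (3.9 − 1.1) = ln(4.24) / 2.8 = 1.4446 / 2.8 = 0.5159 km⁻¹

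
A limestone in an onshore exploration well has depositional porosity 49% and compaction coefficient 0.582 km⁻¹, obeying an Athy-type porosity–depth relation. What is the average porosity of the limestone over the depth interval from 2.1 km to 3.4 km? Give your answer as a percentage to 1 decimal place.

10.1%

⟨n⟩ = (1/(z₂−z₁)) ∫ n₀ e^(−kz) dz = n₀·(e^(−k·z₁) − e^(−k·z₂)) / (k·(z₂−z₁))
e^(−0.582×2.1) = 0.2946; e^(−0.582×3.4) = 0.1382
⟨n⟩ = 0.49 × (0.2946 − 0.1382) / (0.582 × 1.3) = 0.49 × 0.2066 = 0.1013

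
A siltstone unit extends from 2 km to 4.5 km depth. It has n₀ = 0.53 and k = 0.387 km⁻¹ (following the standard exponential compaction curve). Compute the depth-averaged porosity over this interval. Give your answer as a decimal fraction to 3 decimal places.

⟨n⟩ = (1/(d₂−d₁)) ∫ n₀ e^(−kd) dd = n₀·(e^(−k·d₁) − e^(−k·d₂)) / (k·(d₂−d₁))
e^(−0.387×2) = 0.4612; e^(−0.387×4.5) = 0.1753
⟨n⟩ = 0.53 × (0.4612 − 0.1753) / (0.387 × 2.5) = 0.53 × 0.2955 = 0.1566

0.157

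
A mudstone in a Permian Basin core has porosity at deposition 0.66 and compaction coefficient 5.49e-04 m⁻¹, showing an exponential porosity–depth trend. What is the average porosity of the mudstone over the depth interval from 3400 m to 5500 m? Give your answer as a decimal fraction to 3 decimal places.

0.061

Working in km (1 km = 1000 m; k in km⁻¹ = k in m⁻¹ × 1000):
⟨n⟩ = (1/(Z₂−Z₁)) ∫ n₀ e^(−kZ) dZ = n₀·(e^(−k·Z₁) − e^(−k·Z₂)) / (k·(Z₂−Z₁))
e^(−0.549×3.4) = 0.1546; e^(−0.549×5.5) = 0.0488
⟨n⟩ = 0.66 × (0.1546 − 0.0488) / (0.549 × 2.1) = 0.66 × 0.0918 = 0.0606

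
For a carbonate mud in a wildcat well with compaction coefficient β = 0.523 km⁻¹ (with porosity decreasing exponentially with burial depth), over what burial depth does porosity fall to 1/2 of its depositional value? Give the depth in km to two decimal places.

1.33 km

φ/φ₀ = 1/2 ⇒ exp(−β·z) = 1/2 ⇒ z = ln(2) / β
z = 0.6931 / 0.523 = 1.325 km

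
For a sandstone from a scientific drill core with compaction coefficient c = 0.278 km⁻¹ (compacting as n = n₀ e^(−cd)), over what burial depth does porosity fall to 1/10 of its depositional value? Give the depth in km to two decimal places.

8.28 km

n/n₀ = 1/10 ⇒ exp(−c·d) = 1/10 ⇒ d = ln(10) / c
d = 2.3026 / 0.278 = 8.283 km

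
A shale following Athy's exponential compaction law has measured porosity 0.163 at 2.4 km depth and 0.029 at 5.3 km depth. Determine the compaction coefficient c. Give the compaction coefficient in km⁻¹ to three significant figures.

Athy: phi(z) = phi₀ e^(−cz) ⇒ phi₁/phi₂ = e^{c(z₂−z₁)} ⇒ c = ln(phi₁/phi₂)/(z₂−z₁)
c = ln(0.163/0.029) / (5.3 − 2.4) = ln(5.621) / 2.9 = 1.7265 / 2.9 = 0.5953 km⁻¹

0.595 km⁻¹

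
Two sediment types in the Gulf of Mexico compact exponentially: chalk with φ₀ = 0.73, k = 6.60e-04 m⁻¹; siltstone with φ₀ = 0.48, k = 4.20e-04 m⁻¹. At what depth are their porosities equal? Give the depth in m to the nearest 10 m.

1750 m

Working in km (1 km = 1000 m; k in km⁻¹ = k in m⁻¹ × 1000):
Set φ₀ₐ e^(−kₐd) = φ₀ᵦ e^(−kᵦd) ⇒ ln(φ₀ₐ/φ₀ᵦ) = (kₐ − kᵦ)·d
d = ln(0.73/0.48) / (0.66 − 0.42) = 0.4193 / 0.24 = 1.747 km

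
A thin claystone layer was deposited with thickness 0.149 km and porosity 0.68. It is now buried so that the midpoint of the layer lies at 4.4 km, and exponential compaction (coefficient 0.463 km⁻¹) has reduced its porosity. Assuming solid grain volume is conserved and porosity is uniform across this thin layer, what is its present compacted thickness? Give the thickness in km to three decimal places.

0.052 km

Porosity at 4.4 km: n = 0.68·exp(−0.463×4.4) = 0.0887
Solid-volume conservation: h(1−n) = h₀(1−n₀) ⇒ h = h₀·(1−n₀)/(1−n)
h = 0.149 × (1 − 0.68)/(1 − 0.0887) = 0.149 × 0.3511 = 0.0523 km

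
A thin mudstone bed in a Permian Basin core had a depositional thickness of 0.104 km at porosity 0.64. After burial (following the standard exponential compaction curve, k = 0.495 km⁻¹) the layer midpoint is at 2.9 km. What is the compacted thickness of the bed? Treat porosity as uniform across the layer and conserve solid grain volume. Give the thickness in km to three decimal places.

0.044 km

Porosity at 2.9 km: n = 0.64·exp(−0.495×2.9) = 0.1523
Solid-volume conservation: h(1−n) = h₀(1−n₀) ⇒ h = h₀·(1−n₀)/(1−n)
h = 0.104 × (1 − 0.64)/(1 − 0.1523) = 0.104 × 0.4247 = 0.0442 km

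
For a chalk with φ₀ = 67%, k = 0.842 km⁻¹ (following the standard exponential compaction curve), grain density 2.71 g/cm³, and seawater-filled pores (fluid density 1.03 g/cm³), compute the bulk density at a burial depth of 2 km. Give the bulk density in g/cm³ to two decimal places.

2.50 g/cm³

Porosity at depth: φ = 0.67·exp(−0.842×2) = 0.67×0.1856 = 0.1244
Bulk density: ρ_b = (1−φ)ρ_g + φ·ρ_f = 0.8756×2.71 + 0.1244×1.03
       = 2.373 + 0.128 = 2.501 g/cm³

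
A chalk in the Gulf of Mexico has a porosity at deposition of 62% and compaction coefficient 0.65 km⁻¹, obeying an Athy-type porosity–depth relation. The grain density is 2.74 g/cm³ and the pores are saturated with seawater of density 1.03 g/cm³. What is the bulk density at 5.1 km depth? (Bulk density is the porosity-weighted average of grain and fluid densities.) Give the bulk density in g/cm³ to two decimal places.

2.70 g/cm³

Porosity at depth: φ = 0.62·exp(−0.65×5.1) = 0.62×0.0363 = 0.0225
Bulk density: ρ_b = (1−φ)ρ_g + φ·ρ_f = 0.9775×2.74 + 0.0225×1.03
       = 2.678 + 0.023 = 2.701 g/cm³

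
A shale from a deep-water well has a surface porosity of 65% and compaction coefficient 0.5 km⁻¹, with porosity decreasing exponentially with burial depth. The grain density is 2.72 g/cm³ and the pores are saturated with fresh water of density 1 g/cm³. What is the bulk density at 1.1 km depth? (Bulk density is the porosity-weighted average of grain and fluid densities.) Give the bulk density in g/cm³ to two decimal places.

Porosity at depth: φ = 0.65·exp(−0.5×1.1) = 0.65×0.5769 = 0.3750
Bulk density: ρ_b = (1−φ)ρ_g + φ·ρ_f = 0.6250×2.72 + 0.3750×1
       = 1.700 + 0.375 = 2.075 g/cm³

2.07 g/cm³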